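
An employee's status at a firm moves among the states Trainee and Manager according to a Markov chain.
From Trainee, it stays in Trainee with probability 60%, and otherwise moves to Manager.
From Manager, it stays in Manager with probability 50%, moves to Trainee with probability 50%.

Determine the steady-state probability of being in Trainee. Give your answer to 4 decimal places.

Let the stationary distribution be π with π = πP and π_1 + π_2 = 1.
π_1 = 0.6·π_1 + 0.5·π_2
Solving with the normalization constraint gives π = (0.5556, 0.4444).
So the stationary probability of Trainee is 0.5556.

0.5556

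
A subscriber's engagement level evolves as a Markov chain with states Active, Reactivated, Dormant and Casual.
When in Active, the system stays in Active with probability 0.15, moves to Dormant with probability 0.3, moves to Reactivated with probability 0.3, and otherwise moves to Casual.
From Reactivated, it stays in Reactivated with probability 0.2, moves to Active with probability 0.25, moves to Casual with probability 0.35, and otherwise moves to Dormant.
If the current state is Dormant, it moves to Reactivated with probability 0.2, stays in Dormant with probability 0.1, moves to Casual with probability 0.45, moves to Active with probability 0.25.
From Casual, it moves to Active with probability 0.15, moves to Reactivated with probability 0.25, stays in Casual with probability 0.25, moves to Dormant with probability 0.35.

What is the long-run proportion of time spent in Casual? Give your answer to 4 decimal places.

0.3223

Let the stationary distribution be π with π = πP and π_1 + π_2 + π_3 + π_4 = 1.
π_1 = 0.15·π_1 + 0.25·π_2 + 0.25·π_3 + 0.15·π_4
π_2 = 0.3·π_1 + 0.2·π_2 + 0.2·π_3 + 0.25·π_4
π_3 = 0.3·π_1 + 0.2·π_2 + 0.1·π_3 + 0.35·π_4
Solving with the normalization constraint gives π = (0.1980, 0.2359, 0.2438, 0.3223).
So the stationary probability of Casual is 0.3223.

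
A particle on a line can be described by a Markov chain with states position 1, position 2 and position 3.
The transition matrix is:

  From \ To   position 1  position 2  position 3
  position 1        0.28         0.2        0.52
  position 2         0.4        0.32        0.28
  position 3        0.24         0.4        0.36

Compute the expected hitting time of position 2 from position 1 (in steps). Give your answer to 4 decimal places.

Let t(s) be the expected number of steps to first reach position 2 from state s, with t(position 2) = 0. Conditioning on the first step:
t(position 1) = 1 + 0.28·t(position 1) + 0.52·t(position 3)
t(position 3) = 1 + 0.24·t(position 1) + 0.36·t(position 3)
Solving: t(position 1) = 3.4524, t(position 3) = 2.8571.
Expected steps from position 1 to position 2: 3.4524.

3.4524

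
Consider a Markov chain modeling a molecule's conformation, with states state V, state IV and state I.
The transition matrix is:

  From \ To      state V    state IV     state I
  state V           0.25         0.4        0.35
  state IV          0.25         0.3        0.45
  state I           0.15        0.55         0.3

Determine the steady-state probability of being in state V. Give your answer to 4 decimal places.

Let the stationary distribution be π with π = πP and π_1 + π_2 + π_3 = 1.
π_1 = 0.25·π_1 + 0.25·π_2 + 0.15·π_3
π_2 = 0.4·π_1 + 0.3·π_2 + 0.55·π_3
Solving with the normalization constraint gives π = (0.2127, 0.4145, 0.3728).
So the stationary probability of state V is 0.2127.

0.2127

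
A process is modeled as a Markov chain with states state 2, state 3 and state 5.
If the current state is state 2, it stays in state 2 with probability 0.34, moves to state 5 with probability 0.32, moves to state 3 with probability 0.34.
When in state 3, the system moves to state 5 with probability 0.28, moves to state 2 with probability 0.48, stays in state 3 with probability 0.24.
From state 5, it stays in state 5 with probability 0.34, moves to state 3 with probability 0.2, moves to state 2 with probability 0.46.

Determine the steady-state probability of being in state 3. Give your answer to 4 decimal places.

Let the stationary distribution be π with π = πP and π_1 + π_2 + π_3 = 1.
π_1 = 0.34·π_1 + 0.48·π_2 + 0.46·π_3
π_2 = 0.34·π_1 + 0.24·π_2 + 0.2·π_3
Solving with the normalization constraint gives π = (0.4155, 0.2689, 0.3156).
So the stationary probability of state 3 is 0.2689.

0.2689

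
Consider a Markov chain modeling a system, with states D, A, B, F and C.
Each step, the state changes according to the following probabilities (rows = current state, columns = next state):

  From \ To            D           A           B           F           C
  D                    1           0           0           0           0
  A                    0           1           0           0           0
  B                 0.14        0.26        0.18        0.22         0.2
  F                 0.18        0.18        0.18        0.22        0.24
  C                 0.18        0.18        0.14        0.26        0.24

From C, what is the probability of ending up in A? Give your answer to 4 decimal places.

Let h(s) be the probability of absorption at A starting from transient state s. Then h(A) = 1 and h(D) = 0. By first-step analysis:
h(B) = 0.14·0 + 0.26·1 + 0.18·h(B) + 0.22·h(F) + 0.2·h(C)
h(F) = 0.18·0 + 0.18·1 + 0.18·h(B) + 0.22·h(F) + 0.24·h(C)
h(C) = 0.18·0 + 0.18·1 + 0.14·h(B) + 0.26·h(F) + 0.24·h(C)
Solving: h(B) = 0.5869, h(F) = 0.5279, h(C) = 0.5256.
Starting from C, the probability is 0.5256.

0.5256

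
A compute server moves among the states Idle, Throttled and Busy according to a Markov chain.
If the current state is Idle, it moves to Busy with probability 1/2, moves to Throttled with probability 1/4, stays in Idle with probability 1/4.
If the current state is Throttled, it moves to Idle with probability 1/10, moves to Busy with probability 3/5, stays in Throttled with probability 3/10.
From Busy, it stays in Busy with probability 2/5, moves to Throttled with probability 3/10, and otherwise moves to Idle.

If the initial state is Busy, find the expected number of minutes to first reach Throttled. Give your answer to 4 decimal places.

3.5000

Let t(s) be the expected number of minutes to first reach Throttled from state s, with t(Throttled) = 0. Conditioning on the first minute:
t(Idle) = 1 + 0.25·t(Idle) + 0.5·t(Busy)
t(Busy) = 1 + 0.3·t(Idle) + 0.4·t(Busy)
Solving: t(Idle) = 3.6667, t(Busy) = 3.5000.
Expected minutes from Busy to Throttled: 3.5000.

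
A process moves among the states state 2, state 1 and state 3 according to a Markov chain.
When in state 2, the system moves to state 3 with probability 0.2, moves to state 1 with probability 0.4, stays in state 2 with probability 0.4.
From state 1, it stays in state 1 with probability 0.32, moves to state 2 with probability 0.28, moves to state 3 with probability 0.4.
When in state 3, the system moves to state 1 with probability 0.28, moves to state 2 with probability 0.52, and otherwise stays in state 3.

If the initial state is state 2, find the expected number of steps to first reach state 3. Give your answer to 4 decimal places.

Let t(s) be the expected number of steps to first reach state 3 from state s, with t(state 3) = 0. Conditioning on the first step:
t(state 2) = 1 + 0.4·t(state 2) + 0.4·t(state 1)
t(state 1) = 1 + 0.28·t(state 2) + 0.32·t(state 1)
Solving: t(state 2) = 3.6486, t(state 1) = 2.9730.
Expected steps from state 2 to state 3: 3.6486.

3.6486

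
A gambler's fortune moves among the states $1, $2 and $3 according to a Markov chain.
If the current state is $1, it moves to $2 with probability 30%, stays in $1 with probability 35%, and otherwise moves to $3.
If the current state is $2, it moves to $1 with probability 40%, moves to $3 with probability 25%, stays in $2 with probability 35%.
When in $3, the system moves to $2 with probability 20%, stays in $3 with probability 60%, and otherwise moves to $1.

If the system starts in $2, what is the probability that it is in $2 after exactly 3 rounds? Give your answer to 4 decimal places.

Propagate the distribution vector 3 rounds from $2.
After 0 rounds: (0.0000, 1.0000, 0.0000)
After 1 round: (0.4000, 0.3500, 0.2500)
After 2 rounds: (0.3300, 0.2925, 0.3775)
After 3 rounds: (0.3080, 0.2769, 0.4151)
P(in $2 after 3 rounds) = 0.2769

0.2769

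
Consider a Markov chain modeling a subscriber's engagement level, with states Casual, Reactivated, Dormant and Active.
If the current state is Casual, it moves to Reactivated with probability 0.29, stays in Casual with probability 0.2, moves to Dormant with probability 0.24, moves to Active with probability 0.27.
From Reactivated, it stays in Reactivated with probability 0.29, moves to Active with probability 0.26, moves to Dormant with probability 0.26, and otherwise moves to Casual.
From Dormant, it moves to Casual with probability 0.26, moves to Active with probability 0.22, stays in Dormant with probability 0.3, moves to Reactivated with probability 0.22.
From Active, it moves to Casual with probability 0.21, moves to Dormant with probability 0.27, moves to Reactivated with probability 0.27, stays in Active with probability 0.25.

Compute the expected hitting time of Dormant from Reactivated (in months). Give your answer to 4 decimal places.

Let t(s) be the expected number of months to first reach Dormant from state s, with t(Dormant) = 0. Conditioning on the first month:
t(Casual) = 1 + 0.2·t(Casual) + 0.29·t(Reactivated) + 0.27·t(Active)
t(Reactivated) = 1 + 0.19·t(Casual) + 0.29·t(Reactivated) + 0.26·t(Active)
t(Active) = 1 + 0.21·t(Casual) + 0.27·t(Reactivated) + 0.25·t(Active)
Solving: t(Casual) = 3.9440, t(Reactivated) = 3.8662, t(Active) = 3.8295.
Expected months from Reactivated to Dormant: 3.8662.

3.8662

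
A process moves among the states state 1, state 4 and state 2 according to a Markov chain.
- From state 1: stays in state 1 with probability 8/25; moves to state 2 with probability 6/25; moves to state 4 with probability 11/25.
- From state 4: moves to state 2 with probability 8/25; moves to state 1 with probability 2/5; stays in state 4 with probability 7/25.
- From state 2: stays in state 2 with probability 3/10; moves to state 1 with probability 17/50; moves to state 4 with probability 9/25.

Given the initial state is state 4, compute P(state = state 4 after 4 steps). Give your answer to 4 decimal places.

0.3597

Propagate the distribution vector 4 steps from state 4.
After 0 steps: (0.0000, 1.0000, 0.0000)
After 1 step: (0.4000, 0.2800, 0.3200)
After 2 steps: (0.3488, 0.3696, 0.2816)
After 3 steps: (0.3552, 0.3583, 0.2865)
After 4 steps: (0.3544, 0.3597, 0.2859)
P(in state 4 after 4 steps) = 0.3597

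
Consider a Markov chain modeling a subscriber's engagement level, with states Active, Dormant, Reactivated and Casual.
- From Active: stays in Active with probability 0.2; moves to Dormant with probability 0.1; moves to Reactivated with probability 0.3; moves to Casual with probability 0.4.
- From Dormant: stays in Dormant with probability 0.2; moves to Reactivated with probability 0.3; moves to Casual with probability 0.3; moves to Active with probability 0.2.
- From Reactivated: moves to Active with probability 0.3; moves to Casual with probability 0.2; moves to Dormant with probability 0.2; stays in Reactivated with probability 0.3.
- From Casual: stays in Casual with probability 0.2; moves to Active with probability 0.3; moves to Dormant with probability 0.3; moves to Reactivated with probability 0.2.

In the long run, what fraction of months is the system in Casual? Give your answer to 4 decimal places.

Let the stationary distribution be π with π = πP and π_1 + π_2 + π_3 + π_4 = 1.
π_1 = 0.2·π_1 + 0.2·π_2 + 0.3·π_3 + 0.3·π_4
π_2 = 0.1·π_1 + 0.2·π_2 + 0.2·π_3 + 0.3·π_4
π_3 = 0.3·π_1 + 0.3·π_2 + 0.3·π_3 + 0.2·π_4
Solving with the normalization constraint gives π = (0.2544, 0.2017, 0.2729, 0.2710).
So the stationary probability of Casual is 0.2710.

0.2710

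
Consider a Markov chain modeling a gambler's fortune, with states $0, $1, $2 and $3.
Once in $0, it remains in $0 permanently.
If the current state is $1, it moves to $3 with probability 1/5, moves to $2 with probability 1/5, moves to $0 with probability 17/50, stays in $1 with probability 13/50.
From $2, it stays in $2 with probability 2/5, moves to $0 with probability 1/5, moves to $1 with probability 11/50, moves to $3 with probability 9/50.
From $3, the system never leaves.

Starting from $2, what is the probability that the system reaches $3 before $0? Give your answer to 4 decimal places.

Let h(s) be the probability of absorption at $3 starting from transient state s. Then h($3) = 1 and h($0) = 0. By first-step analysis:
h($1) = 0.34·0 + 0.26·h($1) + 0.2·h($2) + 0.2·1
h($2) = 0.2·0 + 0.22·h($1) + 0.4·h($2) + 0.18·1
Solving: h($1) = 0.3900, h($2) = 0.4430.
Starting from $2, the probability is 0.4430.

0.4430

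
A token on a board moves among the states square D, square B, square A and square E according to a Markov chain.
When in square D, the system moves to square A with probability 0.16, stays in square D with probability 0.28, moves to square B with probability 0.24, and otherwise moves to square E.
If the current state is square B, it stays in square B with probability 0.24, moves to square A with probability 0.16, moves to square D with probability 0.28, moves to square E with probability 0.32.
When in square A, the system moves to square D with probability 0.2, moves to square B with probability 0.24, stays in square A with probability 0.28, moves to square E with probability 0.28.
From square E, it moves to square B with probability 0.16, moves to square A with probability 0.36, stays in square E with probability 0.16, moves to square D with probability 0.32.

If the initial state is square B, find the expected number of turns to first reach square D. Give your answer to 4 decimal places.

Let t(s) be the expected number of turns to first reach square D from state s, with t(square D) = 0. Conditioning on the first turn:
t(square B) = 1 + 0.24·t(square B) + 0.16·t(square A) + 0.32·t(square E)
t(square A) = 1 + 0.24·t(square B) + 0.28·t(square A) + 0.28·t(square E)
t(square E) = 1 + 0.16·t(square B) + 0.36·t(square A) + 0.16·t(square E)
Solving: t(square B) = 3.6861, t(square A) = 4.0243, t(square E) = 3.6173.
Expected turns from square B to square D: 3.6861.

3.6861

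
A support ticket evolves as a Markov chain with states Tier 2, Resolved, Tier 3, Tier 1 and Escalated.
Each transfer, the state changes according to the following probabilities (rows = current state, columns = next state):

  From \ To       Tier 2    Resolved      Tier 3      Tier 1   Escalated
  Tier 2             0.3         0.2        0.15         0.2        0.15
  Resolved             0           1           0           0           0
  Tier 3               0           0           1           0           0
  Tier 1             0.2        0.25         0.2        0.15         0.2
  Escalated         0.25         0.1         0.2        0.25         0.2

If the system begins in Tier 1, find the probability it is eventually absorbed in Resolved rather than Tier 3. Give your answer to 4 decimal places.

0.5273

Let h(s) be the probability of absorption at Resolved starting from transient state s. Then h(Resolved) = 1 and h(Tier 3) = 0. By first-step analysis:
h(Tier 2) = 0.3·h(Tier 2) + 0.2·1 + 0.15·0 + 0.2·h(Tier 1) + 0.15·h(Escalated)
h(Tier 1) = 0.2·h(Tier 2) + 0.25·1 + 0.2·0 + 0.15·h(Tier 1) + 0.2·h(Escalated)
h(Escalated) = 0.25·h(Tier 2) + 0.1·1 + 0.2·0 + 0.25·h(Tier 1) + 0.2·h(Escalated)
Solving: h(Tier 2) = 0.5342, h(Tier 1) = 0.5273, h(Escalated) = 0.4567.
Starting from Tier 1, the probability is 0.5273.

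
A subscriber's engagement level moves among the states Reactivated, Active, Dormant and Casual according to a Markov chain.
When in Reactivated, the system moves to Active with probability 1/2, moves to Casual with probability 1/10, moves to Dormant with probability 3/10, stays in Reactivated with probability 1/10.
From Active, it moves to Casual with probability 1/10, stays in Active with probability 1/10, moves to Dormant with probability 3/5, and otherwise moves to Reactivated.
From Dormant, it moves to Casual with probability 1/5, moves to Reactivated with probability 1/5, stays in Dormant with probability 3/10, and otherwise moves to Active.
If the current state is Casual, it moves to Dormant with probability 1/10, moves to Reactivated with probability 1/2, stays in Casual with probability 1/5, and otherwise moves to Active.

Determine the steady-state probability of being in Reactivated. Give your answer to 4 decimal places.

0.2228

Let the stationary distribution be π with π = πP and π_1 + π_2 + π_3 + π_4 = 1.
π_1 = 0.1·π_1 + 0.2·π_2 + 0.2·π_3 + 0.5·π_4
π_2 = 0.5·π_1 + 0.1·π_2 + 0.3·π_3 + 0.2·π_4
π_3 = 0.3·π_1 + 0.6·π_2 + 0.3·π_3 + 0.1·π_4
Solving with the normalization constraint gives π = (0.2228, 0.2746, 0.3523, 0.1503).
So the stationary probability of Reactivated is 0.2228.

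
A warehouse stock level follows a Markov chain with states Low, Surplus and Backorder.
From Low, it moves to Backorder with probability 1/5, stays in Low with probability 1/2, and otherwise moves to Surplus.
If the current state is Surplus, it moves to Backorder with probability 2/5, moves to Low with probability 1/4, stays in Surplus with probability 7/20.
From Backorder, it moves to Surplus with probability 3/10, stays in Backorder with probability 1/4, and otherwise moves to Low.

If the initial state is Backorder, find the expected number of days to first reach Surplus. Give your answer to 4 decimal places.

3.3333

Let t(s) be the expected number of days to first reach Surplus from state s, with t(Surplus) = 0. Conditioning on the first day:
t(Low) = 1 + 0.5·t(Low) + 0.2·t(Backorder)
t(Backorder) = 1 + 0.45·t(Low) + 0.25·t(Backorder)
Solving: t(Low) = 3.3333, t(Backorder) = 3.3333.
Expected days from Backorder to Surplus: 3.3333.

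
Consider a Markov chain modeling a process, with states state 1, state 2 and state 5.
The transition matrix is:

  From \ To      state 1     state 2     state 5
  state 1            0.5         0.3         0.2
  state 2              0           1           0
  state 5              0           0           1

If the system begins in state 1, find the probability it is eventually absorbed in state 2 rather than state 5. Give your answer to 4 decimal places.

0.6000

Let h(s) be the probability of absorption at state 2 starting from transient state s. Then h(state 2) = 1 and h(state 5) = 0. By first-step analysis:
h(state 1) = 0.5·h(state 1) + 0.3·1 + 0.2·0
Solving: h(state 1) = 0.6000.
Starting from state 1, the probability is 0.6000.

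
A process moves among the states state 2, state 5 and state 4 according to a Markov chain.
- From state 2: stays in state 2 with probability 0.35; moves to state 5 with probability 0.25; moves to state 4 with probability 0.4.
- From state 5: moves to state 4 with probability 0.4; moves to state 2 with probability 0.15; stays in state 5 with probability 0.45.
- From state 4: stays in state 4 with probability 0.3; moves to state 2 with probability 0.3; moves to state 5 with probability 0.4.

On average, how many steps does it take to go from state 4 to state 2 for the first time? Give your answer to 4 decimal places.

Let t(s) be the expected number of steps to first reach state 2 from state s, with t(state 2) = 0. Conditioning on the first step:
t(state 5) = 1 + 0.45·t(state 5) + 0.4·t(state 4)
t(state 4) = 1 + 0.4·t(state 5) + 0.3·t(state 4)
Solving: t(state 5) = 4.8889, t(state 4) = 4.2222.
Expected steps from state 4 to state 2: 4.2222.

4.2222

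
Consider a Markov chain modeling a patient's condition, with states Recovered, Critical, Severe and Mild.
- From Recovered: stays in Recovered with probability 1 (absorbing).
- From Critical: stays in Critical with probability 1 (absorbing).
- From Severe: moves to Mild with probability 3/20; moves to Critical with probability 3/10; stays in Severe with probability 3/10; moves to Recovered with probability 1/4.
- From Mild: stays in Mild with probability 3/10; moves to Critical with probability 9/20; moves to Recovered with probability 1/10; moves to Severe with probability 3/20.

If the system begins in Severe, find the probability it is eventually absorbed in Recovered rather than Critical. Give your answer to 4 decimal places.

0.4064

Let h(s) be the probability of absorption at Recovered starting from transient state s. Then h(Recovered) = 1 and h(Critical) = 0. By first-step analysis:
h(Severe) = 0.25·1 + 0.3·0 + 0.3·h(Severe) + 0.15·h(Mild)
h(Mild) = 0.1·1 + 0.45·0 + 0.15·h(Severe) + 0.3·h(Mild)
Solving: h(Severe) = 0.4064, h(Mild) = 0.2299.
Starting from Severe, the probability is 0.4064.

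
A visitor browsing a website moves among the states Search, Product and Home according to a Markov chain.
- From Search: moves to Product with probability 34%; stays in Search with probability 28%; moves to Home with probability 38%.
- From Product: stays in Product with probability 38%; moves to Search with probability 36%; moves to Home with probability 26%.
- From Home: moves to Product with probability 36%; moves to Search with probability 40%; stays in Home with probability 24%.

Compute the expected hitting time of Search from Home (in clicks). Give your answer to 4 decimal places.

2.5953

Let t(s) be the expected number of clicks to first reach Search from state s, with t(Search) = 0. Conditioning on the first click:
t(Product) = 1 + 0.38·t(Product) + 0.26·t(Home)
t(Home) = 1 + 0.36·t(Product) + 0.24·t(Home)
Solving: t(Product) = 2.7013, t(Home) = 2.5953.
Expected clicks from Home to Search: 2.5953.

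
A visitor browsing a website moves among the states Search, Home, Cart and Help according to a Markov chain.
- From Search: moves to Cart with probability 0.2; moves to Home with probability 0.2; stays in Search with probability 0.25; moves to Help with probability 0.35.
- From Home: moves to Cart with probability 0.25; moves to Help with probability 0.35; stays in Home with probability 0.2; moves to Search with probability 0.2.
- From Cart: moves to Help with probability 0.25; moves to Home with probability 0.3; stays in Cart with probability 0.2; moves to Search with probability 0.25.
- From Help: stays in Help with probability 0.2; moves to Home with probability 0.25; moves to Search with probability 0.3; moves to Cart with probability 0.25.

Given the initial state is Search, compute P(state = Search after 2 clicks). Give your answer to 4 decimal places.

Propagate the distribution vector 2 clicks from Search.
After 0 clicks: (1.0000, 0.0000, 0.0000, 0.0000)
After 1 click: (0.2500, 0.2000, 0.2000, 0.3500)
After 2 clicks: (0.2575, 0.2375, 0.2275, 0.2775)
P(in Search after 2 clicks) = 0.2575

0.2575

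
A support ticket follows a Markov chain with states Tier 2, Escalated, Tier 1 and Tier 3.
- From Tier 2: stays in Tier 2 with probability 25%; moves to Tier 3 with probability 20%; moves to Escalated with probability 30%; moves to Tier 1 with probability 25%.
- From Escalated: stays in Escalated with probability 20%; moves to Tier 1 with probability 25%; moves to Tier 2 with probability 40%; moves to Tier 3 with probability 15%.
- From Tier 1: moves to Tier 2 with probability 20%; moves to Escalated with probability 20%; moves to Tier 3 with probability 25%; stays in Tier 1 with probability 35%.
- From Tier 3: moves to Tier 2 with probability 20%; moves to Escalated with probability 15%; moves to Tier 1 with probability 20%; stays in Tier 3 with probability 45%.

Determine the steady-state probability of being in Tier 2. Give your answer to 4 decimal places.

Let the stationary distribution be π with π = πP and π_1 + π_2 + π_3 + π_4 = 1.
π_1 = 0.25·π_1 + 0.4·π_2 + 0.2·π_3 + 0.2·π_4
π_2 = 0.3·π_1 + 0.2·π_2 + 0.2·π_3 + 0.15·π_4
π_3 = 0.25·π_1 + 0.25·π_2 + 0.35·π_3 + 0.2·π_4
Solving with the normalization constraint gives π = (0.2552, 0.2120, 0.2628, 0.2701).
So the stationary probability of Tier 2 is 0.2552.

0.2552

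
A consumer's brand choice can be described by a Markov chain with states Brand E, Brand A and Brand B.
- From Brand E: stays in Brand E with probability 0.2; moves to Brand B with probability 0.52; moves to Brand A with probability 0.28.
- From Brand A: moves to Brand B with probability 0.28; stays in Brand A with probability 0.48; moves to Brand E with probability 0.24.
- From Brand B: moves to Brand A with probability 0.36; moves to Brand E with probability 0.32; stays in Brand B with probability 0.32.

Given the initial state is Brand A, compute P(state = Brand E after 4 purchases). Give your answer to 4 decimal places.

Propagate the distribution vector 4 purchases from Brand A.
After 0 purchases: (0.0000, 1.0000, 0.0000)
After 1 purchase: (0.2400, 0.4800, 0.2800)
After 2 purchases: (0.2528, 0.3984, 0.3488)
After 3 purchases: (0.2578, 0.3876, 0.3546)
After 4 purchases: (0.2581, 0.3859, 0.3561)
P(in Brand E after 4 purchases) = 0.2581

0.2581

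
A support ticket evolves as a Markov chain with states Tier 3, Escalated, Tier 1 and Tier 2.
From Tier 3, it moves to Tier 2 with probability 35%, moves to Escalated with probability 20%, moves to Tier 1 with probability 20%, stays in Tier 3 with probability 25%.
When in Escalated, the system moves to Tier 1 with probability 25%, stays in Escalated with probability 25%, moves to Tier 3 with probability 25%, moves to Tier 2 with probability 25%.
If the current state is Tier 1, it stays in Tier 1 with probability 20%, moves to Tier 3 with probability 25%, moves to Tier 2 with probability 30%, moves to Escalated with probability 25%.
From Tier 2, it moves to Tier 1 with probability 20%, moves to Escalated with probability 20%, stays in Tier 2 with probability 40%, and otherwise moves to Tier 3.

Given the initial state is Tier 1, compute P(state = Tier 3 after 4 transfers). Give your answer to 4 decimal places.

0.2333

Propagate the distribution vector 4 transfers from Tier 1.
After 0 transfers: (0.0000, 0.0000, 1.0000, 0.0000)
After 1 transfer: (0.2500, 0.2500, 0.2000, 0.3000)
After 2 transfers: (0.2350, 0.2225, 0.2125, 0.3300)
After 3 transfers: (0.2335, 0.2218, 0.2111, 0.3336)
After 4 transfers: (0.2333, 0.2216, 0.2111, 0.3340)
P(in Tier 3 after 4 transfers) = 0.2333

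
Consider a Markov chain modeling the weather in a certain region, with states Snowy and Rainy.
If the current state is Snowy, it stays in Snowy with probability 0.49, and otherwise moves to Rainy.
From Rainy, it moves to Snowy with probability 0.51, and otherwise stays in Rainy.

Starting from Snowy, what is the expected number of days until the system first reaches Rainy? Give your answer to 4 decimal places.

1.9608

Let t(s) be the expected number of days to first reach Rainy from state s, with t(Rainy) = 0. Conditioning on the first day:
t(Snowy) = 1 + 0.49·t(Snowy)
Solving: t(Snowy) = 1.9608.
Expected days from Snowy to Rainy: 1.9608.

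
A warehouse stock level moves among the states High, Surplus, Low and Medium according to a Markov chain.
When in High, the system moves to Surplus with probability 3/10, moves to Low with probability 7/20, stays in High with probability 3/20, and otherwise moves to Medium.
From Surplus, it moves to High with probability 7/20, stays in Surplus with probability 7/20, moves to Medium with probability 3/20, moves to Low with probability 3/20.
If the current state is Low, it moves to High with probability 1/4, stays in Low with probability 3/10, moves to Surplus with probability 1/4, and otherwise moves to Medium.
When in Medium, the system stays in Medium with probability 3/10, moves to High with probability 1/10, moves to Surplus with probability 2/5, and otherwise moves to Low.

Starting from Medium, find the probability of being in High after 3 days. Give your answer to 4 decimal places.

Propagate the distribution vector 3 days from Medium.
After 0 days: (0.0000, 0.0000, 0.0000, 1.0000)
After 1 day: (0.1000, 0.4000, 0.2000, 0.3000)
After 2 days: (0.2350, 0.3400, 0.2150, 0.2100)
After 3 days: (0.2290, 0.3273, 0.2398, 0.2040)
P(in High after 3 days) = 0.2290

0.2290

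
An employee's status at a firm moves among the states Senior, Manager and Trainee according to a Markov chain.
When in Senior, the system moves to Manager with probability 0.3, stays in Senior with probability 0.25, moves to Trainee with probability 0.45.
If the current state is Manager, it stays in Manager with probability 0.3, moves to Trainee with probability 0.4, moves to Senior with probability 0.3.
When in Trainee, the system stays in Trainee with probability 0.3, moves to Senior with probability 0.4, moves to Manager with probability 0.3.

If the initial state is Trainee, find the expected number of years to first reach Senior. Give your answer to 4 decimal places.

2.7027

Let t(s) be the expected number of years to first reach Senior from state s, with t(Senior) = 0. Conditioning on the first year:
t(Manager) = 1 + 0.3·t(Manager) + 0.4·t(Trainee)
t(Trainee) = 1 + 0.3·t(Manager) + 0.3·t(Trainee)
Solving: t(Manager) = 2.9730, t(Trainee) = 2.7027.
Expected years from Trainee to Senior: 2.7027.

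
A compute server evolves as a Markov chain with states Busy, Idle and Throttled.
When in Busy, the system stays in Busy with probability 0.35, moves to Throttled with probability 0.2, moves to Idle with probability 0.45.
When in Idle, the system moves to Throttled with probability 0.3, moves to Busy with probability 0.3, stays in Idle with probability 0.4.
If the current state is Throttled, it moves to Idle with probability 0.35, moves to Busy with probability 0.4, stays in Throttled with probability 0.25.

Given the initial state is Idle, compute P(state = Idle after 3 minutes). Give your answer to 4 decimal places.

0.4045

Propagate the distribution vector 3 minutes from Idle.
After 0 minutes: (0.0000, 1.0000, 0.0000)
After 1 minute: (0.3000, 0.4000, 0.3000)
After 2 minutes: (0.3450, 0.4000, 0.2550)
After 3 minutes: (0.3428, 0.4045, 0.2528)
P(in Idle after 3 minutes) = 0.4045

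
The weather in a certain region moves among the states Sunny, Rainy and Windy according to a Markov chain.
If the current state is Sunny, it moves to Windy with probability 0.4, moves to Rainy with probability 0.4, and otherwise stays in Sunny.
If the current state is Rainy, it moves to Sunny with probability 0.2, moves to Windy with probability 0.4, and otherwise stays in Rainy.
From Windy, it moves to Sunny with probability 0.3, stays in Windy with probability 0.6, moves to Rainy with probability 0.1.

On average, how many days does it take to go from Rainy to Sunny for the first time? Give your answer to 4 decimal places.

4.0000

Let t(s) be the expected number of days to first reach Sunny from state s, with t(Sunny) = 0. Conditioning on the first day:
t(Rainy) = 1 + 0.4·t(Rainy) + 0.4·t(Windy)
t(Windy) = 1 + 0.1·t(Rainy) + 0.6·t(Windy)
Solving: t(Rainy) = 4.0000, t(Windy) = 3.5000.
Expected days from Rainy to Sunny: 4.0000.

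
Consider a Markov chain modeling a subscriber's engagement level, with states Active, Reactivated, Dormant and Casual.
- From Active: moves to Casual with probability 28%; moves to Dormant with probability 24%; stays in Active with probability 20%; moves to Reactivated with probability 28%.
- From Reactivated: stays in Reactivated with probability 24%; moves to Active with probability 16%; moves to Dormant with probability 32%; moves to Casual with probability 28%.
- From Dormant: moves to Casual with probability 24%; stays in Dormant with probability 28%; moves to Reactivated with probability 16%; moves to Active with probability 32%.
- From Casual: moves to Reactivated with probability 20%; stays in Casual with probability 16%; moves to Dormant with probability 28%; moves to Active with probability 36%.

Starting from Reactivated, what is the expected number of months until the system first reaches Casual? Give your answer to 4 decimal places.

Let t(s) be the expected number of months to first reach Casual from state s, with t(Casual) = 0. Conditioning on the first month:
t(Active) = 1 + 0.2·t(Active) + 0.28·t(Reactivated) + 0.24·t(Dormant)
t(Reactivated) = 1 + 0.16·t(Active) + 0.24·t(Reactivated) + 0.32·t(Dormant)
t(Dormant) = 1 + 0.32·t(Active) + 0.16·t(Reactivated) + 0.28·t(Dormant)
Solving: t(Active) = 3.7146, t(Reactivated) = 3.7264, t(Dormant) = 3.8679.
Expected months from Reactivated to Casual: 3.7264.

3.7264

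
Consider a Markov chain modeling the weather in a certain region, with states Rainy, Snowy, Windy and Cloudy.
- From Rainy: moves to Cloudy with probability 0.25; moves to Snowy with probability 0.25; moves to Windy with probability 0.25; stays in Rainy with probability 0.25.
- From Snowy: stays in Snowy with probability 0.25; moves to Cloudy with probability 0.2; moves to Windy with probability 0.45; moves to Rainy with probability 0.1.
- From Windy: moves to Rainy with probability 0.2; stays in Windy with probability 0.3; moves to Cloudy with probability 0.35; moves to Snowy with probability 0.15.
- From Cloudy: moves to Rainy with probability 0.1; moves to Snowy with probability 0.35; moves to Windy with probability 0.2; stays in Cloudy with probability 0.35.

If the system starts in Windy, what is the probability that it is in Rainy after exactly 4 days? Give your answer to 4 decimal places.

Propagate the distribution vector 4 days from Windy.
After 0 days: (0.0000, 0.0000, 1.0000, 0.0000)
After 1 day: (0.2000, 0.1500, 0.3000, 0.3500)
After 2 days: (0.1600, 0.2550, 0.2775, 0.3075)
After 3 days: (0.1518, 0.2530, 0.2995, 0.2958)
After 4 days: (0.1527, 0.2496, 0.3008, 0.2969)
P(in Rainy after 4 days) = 0.1527

0.1527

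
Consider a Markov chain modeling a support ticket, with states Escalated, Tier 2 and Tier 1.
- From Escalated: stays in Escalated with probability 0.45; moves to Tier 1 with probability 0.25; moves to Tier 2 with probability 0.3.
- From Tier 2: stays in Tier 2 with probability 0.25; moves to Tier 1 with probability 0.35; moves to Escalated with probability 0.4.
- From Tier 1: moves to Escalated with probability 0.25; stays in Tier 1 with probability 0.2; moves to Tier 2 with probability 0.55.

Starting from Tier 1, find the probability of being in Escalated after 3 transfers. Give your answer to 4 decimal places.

0.3749

Propagate the distribution vector 3 transfers from Tier 1.
After 0 transfers: (0.0000, 0.0000, 1.0000)
After 1 transfer: (0.2500, 0.5500, 0.2000)
After 2 transfers: (0.3825, 0.3225, 0.2950)
After 3 transfers: (0.3749, 0.3576, 0.2675)
P(in Escalated after 3 transfers) = 0.3749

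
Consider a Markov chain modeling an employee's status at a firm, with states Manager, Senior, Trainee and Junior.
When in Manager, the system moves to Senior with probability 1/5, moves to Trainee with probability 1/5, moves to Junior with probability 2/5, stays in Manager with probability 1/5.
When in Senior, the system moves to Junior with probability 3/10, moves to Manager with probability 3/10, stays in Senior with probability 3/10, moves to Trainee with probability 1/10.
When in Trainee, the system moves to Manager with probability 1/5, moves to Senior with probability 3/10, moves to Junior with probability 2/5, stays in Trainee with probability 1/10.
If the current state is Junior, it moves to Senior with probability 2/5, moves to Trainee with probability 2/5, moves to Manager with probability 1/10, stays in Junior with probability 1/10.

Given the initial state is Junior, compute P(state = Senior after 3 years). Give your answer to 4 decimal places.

0.3100

Propagate the distribution vector 3 years from Junior.
After 0 years: (0.0000, 0.0000, 0.0000, 1.0000)
After 1 year: (0.1000, 0.4000, 0.4000, 0.1000)
After 2 years: (0.2300, 0.3000, 0.1400, 0.3300)
After 3 years: (0.1970, 0.3100, 0.2220, 0.2710)
P(in Senior after 3 years) = 0.3100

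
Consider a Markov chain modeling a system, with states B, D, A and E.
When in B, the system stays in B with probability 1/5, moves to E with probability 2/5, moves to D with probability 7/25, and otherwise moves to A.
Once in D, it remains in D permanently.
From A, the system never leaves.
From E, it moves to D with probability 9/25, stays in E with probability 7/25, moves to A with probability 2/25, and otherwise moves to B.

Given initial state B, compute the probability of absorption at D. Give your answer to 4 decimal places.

0.7448

Let h(s) be the probability of absorption at D starting from transient state s. Then h(D) = 1 and h(A) = 0. By first-step analysis:
h(B) = 0.2·h(B) + 0.28·1 + 0.12·0 + 0.4·h(E)
h(E) = 0.28·h(B) + 0.36·1 + 0.08·0 + 0.28·h(E)
Solving: h(B) = 0.7448, h(E) = 0.7897.
Starting from B, the probability is 0.7448.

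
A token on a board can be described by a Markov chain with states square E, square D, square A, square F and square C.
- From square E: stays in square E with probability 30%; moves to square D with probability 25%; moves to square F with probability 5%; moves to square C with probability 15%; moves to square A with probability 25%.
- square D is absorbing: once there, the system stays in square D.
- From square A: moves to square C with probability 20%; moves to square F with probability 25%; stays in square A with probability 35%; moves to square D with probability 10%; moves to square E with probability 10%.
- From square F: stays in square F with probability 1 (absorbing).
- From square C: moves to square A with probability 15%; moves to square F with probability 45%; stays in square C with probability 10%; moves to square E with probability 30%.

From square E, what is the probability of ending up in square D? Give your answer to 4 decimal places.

Let h(s) be the probability of absorption at square D starting from transient state s. Then h(square D) = 1 and h(square F) = 0. By first-step analysis:
h(square E) = 0.3·h(square E) + 0.25·1 + 0.25·h(square A) + 0.05·0 + 0.15·h(square C)
h(square A) = 0.1·h(square E) + 0.1·1 + 0.35·h(square A) + 0.25·0 + 0.2·h(square C)
h(square C) = 0.3·h(square E) + 0.15·h(square A) + 0.45·0 + 0.1·h(square C)
Solving: h(square E) = 0.5117, h(square A) = 0.3005, h(square C) = 0.2207.
Starting from square E, the probability is 0.5117.

0.5117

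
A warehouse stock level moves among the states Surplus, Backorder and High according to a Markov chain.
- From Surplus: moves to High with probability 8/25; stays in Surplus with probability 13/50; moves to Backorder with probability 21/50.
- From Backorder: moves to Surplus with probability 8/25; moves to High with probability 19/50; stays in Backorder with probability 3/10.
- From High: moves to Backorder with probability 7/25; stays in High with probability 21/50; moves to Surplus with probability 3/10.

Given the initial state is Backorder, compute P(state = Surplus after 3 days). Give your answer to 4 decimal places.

0.2949

Propagate the distribution vector 3 days from Backorder.
After 0 days: (0.0000, 1.0000, 0.0000)
After 1 day: (0.3200, 0.3000, 0.3800)
After 2 days: (0.2932, 0.3308, 0.3760)
After 3 days: (0.2949, 0.3277, 0.3774)
P(in Surplus after 3 days) = 0.2949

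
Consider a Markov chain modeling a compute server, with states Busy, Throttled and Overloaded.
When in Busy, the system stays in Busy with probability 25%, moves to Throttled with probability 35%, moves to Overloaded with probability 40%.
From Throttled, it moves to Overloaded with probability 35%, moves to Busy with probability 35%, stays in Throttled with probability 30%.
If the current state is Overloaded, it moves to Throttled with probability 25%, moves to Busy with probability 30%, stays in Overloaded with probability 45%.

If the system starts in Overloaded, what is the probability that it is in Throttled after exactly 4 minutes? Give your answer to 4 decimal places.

0.2947

Propagate the distribution vector 4 minutes from Overloaded.
After 0 minutes: (0.0000, 0.0000, 1.0000)
After 1 minute: (0.3000, 0.2500, 0.4500)
After 2 minutes: (0.2975, 0.2925, 0.4100)
After 3 minutes: (0.2998, 0.2944, 0.4059)
After 4 minutes: (0.2997, 0.2947, 0.4056)
P(in Throttled after 4 minutes) = 0.2947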